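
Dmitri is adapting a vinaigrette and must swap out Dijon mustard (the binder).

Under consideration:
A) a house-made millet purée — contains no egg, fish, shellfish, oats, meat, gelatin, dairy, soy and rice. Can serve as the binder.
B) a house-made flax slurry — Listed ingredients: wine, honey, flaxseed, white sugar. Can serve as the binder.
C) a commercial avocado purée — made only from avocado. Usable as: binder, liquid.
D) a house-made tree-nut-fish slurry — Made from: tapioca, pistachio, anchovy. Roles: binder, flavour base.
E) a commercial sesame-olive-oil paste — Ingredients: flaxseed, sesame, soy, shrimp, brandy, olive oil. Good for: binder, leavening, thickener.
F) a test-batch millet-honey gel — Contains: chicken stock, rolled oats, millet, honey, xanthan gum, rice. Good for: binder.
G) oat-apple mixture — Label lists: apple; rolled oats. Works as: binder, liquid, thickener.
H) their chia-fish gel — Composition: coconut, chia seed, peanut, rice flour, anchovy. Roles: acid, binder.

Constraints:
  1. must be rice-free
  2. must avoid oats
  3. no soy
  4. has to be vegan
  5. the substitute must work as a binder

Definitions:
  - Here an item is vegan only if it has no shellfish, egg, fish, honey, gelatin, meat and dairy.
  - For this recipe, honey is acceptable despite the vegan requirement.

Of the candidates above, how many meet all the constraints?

3

A: works as a binder, no oats, no soy — OK
B: honey is permitted under the vegan carve-out; nothing else excluded — OK
C: works as a binder, no soy, vegan — keep
D: has anchovy, so not vegan — reject
E: has shrimp, so not vegan; has soy, so not soy-free — reject
F: has chicken stock, so not vegan; has rice, so not rice-free (and 1 more) — no
G: has rolled oats, so not oat-free — reject
H: has anchovy, so not vegan; has rice flour, so not rice-free — reject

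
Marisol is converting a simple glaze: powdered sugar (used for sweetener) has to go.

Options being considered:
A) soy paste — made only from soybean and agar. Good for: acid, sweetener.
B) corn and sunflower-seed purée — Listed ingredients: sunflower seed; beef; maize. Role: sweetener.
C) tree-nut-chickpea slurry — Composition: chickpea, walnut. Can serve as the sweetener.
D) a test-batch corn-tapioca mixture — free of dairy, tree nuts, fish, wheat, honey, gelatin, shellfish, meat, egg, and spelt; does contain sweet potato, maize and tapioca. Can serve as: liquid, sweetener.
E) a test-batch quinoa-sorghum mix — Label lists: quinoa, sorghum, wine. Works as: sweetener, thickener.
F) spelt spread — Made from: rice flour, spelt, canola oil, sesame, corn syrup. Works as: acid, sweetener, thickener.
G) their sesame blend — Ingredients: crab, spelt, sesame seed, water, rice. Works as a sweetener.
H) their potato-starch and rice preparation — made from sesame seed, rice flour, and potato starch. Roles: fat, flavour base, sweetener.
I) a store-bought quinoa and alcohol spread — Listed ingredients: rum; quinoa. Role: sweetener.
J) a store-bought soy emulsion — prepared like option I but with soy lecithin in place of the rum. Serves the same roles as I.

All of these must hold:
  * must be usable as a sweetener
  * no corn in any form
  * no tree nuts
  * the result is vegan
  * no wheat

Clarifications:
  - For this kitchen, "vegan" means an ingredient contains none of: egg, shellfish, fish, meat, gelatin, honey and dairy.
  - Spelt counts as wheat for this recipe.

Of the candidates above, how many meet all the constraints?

A: all constraints satisfied — OK
B: has beef, so not vegan; has maize, so not corn-free — no
C: has walnut, so not tree-nut-free — no
D: has maize, so not corn-free — out
E: all constraints satisfied — valid
F: has corn syrup, so not corn-free; has spelt, so not wheat-free — no
G: has crab, so not vegan; has spelt, so not wheat-free — no
H: vegan, wheat-free — valid
I: vegan, no corn — OK
J: only soy lecithin and quinoa; none excluded — OK

5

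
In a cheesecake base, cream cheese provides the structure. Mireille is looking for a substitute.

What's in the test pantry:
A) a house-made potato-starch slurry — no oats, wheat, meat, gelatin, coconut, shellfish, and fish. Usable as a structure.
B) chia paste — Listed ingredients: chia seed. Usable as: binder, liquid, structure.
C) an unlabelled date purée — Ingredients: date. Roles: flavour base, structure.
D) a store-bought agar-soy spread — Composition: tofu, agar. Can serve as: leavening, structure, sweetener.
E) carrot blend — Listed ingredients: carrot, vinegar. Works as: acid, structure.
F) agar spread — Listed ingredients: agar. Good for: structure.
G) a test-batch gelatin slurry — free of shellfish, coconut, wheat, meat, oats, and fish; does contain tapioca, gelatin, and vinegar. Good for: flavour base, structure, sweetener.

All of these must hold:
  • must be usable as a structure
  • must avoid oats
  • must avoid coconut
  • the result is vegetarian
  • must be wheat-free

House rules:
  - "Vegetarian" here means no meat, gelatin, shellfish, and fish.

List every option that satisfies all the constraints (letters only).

A: no wheat, no coconut — valid
B: all constraints satisfied — keep
C: no coconut, vegetarian — keep
D: works as a structure, no wheat, no coconut — keep
E: nothing on the exclusion list — valid
F: vegetarian, no oats — keep
G: has gelatin, so not vegetarian — reject

A, B, C, D, E, F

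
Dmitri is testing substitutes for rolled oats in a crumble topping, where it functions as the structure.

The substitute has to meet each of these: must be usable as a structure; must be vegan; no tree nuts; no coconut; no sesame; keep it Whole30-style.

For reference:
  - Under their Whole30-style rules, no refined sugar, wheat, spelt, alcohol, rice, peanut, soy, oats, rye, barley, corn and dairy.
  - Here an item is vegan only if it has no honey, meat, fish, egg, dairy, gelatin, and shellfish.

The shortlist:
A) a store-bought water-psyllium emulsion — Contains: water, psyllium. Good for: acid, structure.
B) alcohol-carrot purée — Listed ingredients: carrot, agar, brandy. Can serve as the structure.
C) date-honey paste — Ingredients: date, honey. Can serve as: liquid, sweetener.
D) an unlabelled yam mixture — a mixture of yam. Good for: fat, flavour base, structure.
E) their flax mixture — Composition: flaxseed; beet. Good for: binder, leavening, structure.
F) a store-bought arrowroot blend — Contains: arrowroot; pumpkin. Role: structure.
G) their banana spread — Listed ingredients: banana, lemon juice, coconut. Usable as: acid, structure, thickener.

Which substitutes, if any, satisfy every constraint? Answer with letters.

A, D, E, F

A: vegan, no coconut — valid
B: has brandy, so not Whole30-style — reject
C: not usable as a structure; has honey, so not vegan — no
D: works as a structure, Whole30-style, vegan — OK
E: nothing on the exclusion list — valid
F: only pumpkin and arrowroot; none excluded — OK
G: has coconut, so not coconut-free — no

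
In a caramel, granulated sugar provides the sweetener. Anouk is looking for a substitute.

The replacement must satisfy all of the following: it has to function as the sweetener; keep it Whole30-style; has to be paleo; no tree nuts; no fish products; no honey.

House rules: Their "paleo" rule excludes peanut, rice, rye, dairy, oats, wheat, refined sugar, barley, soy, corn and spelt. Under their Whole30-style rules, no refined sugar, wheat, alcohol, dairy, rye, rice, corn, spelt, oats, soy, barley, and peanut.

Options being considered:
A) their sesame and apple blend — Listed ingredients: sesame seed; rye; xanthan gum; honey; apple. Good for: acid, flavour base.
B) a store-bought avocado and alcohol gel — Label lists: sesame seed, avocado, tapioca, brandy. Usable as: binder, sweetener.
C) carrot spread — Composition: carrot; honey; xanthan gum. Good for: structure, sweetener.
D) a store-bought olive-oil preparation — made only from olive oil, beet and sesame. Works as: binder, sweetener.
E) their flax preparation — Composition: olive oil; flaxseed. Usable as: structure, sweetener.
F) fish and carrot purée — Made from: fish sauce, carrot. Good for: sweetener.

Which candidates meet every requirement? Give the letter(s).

A: not usable as a sweetener; has rye, so not paleo (and 2 more) — out
B: has brandy, so not Whole30-style — no
C: has honey, so not honey-free — out
D: only sesame, olive oil, and beet; none excluded — valid
E: every rule checks out — keep
F: has fish sauce, so not fish-free — out

D, E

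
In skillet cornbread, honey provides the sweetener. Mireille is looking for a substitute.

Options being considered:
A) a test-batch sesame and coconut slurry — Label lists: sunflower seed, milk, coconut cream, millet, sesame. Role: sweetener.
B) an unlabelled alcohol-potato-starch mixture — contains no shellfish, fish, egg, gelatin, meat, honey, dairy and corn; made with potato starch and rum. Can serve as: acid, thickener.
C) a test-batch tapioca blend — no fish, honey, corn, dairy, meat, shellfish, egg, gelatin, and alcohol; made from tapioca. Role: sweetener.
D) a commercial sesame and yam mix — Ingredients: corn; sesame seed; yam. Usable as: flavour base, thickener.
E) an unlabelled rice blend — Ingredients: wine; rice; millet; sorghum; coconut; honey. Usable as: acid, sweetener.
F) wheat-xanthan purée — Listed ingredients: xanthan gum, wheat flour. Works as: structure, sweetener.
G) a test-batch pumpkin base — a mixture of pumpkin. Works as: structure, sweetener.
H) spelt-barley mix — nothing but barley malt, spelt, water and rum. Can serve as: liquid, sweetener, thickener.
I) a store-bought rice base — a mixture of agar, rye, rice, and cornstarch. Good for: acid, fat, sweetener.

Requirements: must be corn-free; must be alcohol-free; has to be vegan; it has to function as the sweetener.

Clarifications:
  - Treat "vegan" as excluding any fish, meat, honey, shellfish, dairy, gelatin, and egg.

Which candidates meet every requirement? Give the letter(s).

A: has milk, so not vegan — reject
B: not usable as a sweetener; has rum, so not alcohol-free — no
C: all constraints satisfied — OK
D: not usable as a sweetener; has corn, so not corn-free — no
E: has honey, so not vegan; has wine, so not alcohol-free — reject
F: only wheat flour and xanthan gum; none excluded — OK
G: works as a sweetener, no corn, no alcohol — valid
H: has rum, so not alcohol-free — out
I: has cornstarch, so not corn-free — no

C, F, G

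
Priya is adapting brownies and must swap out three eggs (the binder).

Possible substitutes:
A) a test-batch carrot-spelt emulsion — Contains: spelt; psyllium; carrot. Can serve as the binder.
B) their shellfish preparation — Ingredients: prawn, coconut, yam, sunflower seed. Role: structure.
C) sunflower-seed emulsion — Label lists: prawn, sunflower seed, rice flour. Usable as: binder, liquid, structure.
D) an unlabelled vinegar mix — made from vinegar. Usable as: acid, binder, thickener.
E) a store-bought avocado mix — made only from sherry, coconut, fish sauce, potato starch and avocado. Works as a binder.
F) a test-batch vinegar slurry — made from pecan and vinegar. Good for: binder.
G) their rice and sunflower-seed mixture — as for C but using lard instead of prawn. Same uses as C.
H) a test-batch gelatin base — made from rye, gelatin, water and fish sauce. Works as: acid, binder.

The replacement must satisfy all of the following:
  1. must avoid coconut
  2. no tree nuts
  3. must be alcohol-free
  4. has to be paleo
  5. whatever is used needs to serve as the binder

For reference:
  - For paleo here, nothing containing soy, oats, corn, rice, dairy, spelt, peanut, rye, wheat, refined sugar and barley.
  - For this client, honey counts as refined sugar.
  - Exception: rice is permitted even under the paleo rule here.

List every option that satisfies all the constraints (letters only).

A: has spelt, so not paleo — reject
B: not usable as a binder; has coconut, so not coconut-free — no
C: rice is permitted under the paleo carve-out; nothing else excluded — valid
D: no coconut, no alcohol — OK
E: has coconut, so not coconut-free; has sherry, so not alcohol-free — out
F: has pecan, so not tree-nut-free — out
G: rice is permitted under the paleo carve-out; nothing else excluded — valid
H: has rye, so not paleo — out

C, D, G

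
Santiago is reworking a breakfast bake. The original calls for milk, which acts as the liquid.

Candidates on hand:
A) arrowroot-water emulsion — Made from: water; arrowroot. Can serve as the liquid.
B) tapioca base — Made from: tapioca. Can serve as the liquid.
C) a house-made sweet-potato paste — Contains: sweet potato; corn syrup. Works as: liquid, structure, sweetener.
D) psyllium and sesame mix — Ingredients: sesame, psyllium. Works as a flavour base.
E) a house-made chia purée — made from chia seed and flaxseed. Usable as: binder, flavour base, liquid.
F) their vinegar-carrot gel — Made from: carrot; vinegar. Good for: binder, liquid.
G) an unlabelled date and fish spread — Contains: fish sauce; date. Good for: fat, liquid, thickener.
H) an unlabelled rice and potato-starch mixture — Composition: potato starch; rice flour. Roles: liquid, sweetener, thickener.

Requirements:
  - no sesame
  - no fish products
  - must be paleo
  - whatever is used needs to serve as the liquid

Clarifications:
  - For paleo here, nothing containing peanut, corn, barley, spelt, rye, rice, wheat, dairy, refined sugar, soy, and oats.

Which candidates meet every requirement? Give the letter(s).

A, B, E, F

A: nothing on the exclusion list — keep
B: only tapioca; none excluded — valid
C: has corn syrup, so not paleo — out
D: not usable as a liquid; has sesame, so not sesame-free — reject
E: works as a liquid, paleo, no fish — OK
F: paleo, no fish — keep
G: has fish sauce, so not fish-free — no
H: has rice flour, so not paleo — no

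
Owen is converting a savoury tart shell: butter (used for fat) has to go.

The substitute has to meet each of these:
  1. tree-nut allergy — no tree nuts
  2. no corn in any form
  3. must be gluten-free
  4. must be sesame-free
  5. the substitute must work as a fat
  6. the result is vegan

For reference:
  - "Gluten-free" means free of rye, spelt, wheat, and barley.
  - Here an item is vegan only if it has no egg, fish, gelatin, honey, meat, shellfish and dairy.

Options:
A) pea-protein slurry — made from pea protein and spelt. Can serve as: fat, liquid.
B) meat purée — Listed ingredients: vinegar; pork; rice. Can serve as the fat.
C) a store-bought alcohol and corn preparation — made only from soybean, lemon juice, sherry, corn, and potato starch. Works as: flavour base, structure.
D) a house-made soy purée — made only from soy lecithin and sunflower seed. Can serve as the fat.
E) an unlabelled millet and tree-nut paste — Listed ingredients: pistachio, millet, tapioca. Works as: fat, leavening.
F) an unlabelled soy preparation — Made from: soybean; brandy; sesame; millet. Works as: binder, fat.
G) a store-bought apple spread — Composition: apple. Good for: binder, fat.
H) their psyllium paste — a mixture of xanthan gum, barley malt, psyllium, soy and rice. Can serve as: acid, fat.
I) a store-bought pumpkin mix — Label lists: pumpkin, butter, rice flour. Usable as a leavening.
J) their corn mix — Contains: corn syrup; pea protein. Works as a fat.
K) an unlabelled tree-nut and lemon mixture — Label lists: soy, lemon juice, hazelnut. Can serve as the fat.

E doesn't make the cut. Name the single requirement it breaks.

usable as a fat: satisfied
gluten-free: satisfied
vegan: satisfied
corn-free: satisfied
tree-nut-free: has pistachio — fails
sesame-free: satisfied

tree-nut-free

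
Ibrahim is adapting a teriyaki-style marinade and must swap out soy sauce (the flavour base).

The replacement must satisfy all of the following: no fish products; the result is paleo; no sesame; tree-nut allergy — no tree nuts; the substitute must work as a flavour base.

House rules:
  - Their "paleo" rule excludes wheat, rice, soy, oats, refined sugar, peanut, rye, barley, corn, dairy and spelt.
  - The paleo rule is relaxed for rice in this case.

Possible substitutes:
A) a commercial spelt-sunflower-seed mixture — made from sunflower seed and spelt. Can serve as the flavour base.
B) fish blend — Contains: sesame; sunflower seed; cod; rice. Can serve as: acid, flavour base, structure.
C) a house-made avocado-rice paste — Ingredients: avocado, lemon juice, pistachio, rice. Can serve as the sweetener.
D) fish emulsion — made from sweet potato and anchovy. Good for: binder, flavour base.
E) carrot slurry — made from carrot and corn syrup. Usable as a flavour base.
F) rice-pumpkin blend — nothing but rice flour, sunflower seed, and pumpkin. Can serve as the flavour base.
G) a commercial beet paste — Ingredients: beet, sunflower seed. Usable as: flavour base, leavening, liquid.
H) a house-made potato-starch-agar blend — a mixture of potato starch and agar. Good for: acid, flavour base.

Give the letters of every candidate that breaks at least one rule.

A, B, C, D, E

A: has spelt, so not paleo — reject
B: has sesame, so not sesame-free; has cod, so not fish-free — no
C: not usable as a flavour base; has pistachio, so not tree-nut-free — no
D: has anchovy, so not fish-free — no
E: has corn syrup, so not paleo — out
F: rice is permitted under the paleo carve-out; nothing else excluded — keep
G: all constraints satisfied — keep
H: no tree nuts, no fish — OK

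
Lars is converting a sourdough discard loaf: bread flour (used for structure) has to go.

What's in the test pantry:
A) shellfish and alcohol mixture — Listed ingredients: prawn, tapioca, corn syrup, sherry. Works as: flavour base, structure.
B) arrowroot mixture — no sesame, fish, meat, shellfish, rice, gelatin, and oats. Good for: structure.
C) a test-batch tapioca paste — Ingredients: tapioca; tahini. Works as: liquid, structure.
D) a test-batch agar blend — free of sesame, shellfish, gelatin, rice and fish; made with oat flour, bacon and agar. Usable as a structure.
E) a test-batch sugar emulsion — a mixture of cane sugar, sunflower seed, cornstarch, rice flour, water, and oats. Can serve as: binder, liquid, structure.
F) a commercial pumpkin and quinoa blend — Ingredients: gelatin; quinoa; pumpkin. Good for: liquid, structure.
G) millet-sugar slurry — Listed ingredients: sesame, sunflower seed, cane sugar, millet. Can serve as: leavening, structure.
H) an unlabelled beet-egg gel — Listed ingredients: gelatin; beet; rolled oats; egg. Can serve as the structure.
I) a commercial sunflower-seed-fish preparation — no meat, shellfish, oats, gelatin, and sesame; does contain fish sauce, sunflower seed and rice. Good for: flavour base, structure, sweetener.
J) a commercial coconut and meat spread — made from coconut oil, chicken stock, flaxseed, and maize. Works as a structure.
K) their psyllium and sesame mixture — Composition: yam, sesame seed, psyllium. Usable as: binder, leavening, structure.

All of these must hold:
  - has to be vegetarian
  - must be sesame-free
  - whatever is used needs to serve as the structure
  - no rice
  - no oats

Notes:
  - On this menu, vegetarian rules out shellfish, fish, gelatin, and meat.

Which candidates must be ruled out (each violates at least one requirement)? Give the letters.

A, C, D, E, F, G, H, I, J, K

A: has prawn, so not vegetarian — no
B: every rule checks out — valid
C: has tahini, so not sesame-free — no
D: has bacon, so not vegetarian; has oat flour, so not oat-free — reject
E: has oats, so not oat-free; has rice flour, so not rice-free — no
F: has gelatin, so not vegetarian — reject
G: has sesame, so not sesame-free — reject
H: has gelatin, so not vegetarian; has rolled oats, so not oat-free — reject
I: has fish sauce, so not vegetarian; has rice, so not rice-free — reject
J: has chicken stock, so not vegetarian — reject
K: has sesame seed, so not sesame-free — no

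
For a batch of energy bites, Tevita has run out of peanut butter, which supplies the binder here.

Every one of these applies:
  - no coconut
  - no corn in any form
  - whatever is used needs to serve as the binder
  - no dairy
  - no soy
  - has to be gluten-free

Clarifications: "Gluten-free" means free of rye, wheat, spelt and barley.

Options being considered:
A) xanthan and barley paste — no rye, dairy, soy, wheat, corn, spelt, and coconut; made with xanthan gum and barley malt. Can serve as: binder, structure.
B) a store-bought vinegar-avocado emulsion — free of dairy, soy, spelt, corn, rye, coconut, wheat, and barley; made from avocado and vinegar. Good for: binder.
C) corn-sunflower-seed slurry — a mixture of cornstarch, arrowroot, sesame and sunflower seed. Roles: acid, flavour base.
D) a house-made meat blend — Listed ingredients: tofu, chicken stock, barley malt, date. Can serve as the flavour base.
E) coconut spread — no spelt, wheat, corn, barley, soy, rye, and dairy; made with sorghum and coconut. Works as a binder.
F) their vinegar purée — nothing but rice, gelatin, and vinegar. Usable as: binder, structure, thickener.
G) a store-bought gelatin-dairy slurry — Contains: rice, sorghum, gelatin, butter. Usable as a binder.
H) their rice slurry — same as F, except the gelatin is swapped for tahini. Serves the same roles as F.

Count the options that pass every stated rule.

3

A: has barley malt, so not gluten-free — no
B: every rule checks out — OK
C: not usable as a binder; has cornstarch, so not corn-free — reject
D: not usable as a binder; has barley malt, so not gluten-free (and 1 more) — no
E: has coconut, so not coconut-free — reject
F: every rule checks out — valid
G: has butter, so not dairy-free — no
H: works as a binder, no coconut, gluten-free — valid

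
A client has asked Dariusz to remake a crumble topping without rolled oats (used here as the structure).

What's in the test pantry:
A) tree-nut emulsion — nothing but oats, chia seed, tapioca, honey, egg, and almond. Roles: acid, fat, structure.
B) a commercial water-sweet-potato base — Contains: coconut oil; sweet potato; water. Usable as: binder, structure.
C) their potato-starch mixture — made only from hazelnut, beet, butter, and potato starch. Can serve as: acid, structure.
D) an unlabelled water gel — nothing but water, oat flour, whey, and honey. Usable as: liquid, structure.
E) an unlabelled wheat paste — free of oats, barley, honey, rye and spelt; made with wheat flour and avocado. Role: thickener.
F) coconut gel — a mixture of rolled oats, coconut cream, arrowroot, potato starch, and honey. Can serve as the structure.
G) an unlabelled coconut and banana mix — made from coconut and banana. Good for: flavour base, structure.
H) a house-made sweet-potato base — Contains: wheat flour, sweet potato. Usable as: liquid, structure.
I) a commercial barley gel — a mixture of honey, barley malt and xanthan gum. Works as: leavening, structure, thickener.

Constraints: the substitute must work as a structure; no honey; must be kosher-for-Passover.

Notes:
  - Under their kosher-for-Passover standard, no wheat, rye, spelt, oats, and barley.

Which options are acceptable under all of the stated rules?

B, C, G

A: has oats, so not kosher-for-Passover; has honey, so not honey-free — out
B: nothing on the exclusion list — OK
C: no honey, kosher-for-Passover — keep
D: has oat flour, so not kosher-for-Passover; has honey, so not honey-free — no
E: not usable as a structure; has wheat flour, so not kosher-for-Passover — reject
F: has rolled oats, so not kosher-for-Passover; has honey, so not honey-free — out
G: all constraints satisfied — OK
H: has wheat flour, so not kosher-for-Passover — no
I: has barley malt, so not kosher-for-Passover; has honey, so not honey-free — no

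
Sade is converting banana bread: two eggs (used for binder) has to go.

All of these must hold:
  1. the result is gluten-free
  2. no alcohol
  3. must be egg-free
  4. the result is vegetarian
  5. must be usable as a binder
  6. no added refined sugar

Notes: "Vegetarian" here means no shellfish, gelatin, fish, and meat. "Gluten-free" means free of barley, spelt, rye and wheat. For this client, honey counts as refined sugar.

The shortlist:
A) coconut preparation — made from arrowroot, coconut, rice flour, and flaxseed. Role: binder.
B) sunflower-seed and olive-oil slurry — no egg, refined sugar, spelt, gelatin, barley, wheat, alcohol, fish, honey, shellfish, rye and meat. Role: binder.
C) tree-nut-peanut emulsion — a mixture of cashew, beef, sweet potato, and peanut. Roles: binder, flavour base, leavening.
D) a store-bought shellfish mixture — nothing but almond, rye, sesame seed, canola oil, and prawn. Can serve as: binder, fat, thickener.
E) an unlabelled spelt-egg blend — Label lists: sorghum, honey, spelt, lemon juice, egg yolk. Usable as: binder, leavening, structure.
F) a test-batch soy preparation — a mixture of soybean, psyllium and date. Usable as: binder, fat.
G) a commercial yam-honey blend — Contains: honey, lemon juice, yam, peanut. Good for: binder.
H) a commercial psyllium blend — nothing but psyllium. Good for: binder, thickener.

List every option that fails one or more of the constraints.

C, D, E, G

A: coconut and rice flour etc. — none of it excluded — valid
B: works as a binder, no-added-sugar, no alcohol — OK
C: has beef, so not vegetarian — no
D: has prawn, so not vegetarian; has rye, so not gluten-free — no
E: has spelt, so not gluten-free; has egg yolk, so not egg-free (and 1 more) — reject
F: every rule checks out — OK
G: has honey, so not no-added-sugar — reject
H: no-added-sugar, no egg — keep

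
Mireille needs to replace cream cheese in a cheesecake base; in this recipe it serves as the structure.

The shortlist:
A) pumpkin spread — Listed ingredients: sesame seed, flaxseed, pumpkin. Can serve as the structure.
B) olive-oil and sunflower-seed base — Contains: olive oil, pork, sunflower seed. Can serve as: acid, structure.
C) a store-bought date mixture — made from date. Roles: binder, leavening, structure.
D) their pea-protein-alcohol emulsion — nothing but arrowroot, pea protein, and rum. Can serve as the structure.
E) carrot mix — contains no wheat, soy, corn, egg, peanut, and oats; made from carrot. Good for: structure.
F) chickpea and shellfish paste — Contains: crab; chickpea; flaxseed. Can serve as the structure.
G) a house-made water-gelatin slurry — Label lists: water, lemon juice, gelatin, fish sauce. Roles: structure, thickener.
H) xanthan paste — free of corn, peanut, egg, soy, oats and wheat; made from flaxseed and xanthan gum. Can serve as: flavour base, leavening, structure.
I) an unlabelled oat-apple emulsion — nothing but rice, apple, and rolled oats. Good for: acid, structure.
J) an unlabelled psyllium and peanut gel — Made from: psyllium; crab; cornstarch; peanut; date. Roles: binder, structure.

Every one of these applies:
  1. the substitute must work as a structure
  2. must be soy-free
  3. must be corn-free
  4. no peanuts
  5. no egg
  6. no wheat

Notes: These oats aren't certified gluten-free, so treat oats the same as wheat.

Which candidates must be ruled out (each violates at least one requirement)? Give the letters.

I, J

A: only sesame seed, pumpkin, and flaxseed; none excluded — valid
B: only pork, olive oil and sunflower seed; none excluded — keep
C: only date; none excluded — valid
D: works as a structure, no corn, wheat-free — keep
E: works as a structure, wheat-free, no corn — keep
F: works as a structure, no peanut, no corn — keep
G: every rule checks out — OK
H: all constraints satisfied — valid
I: has rolled oats, so not wheat-free — out
J: has cornstarch, so not corn-free; has peanut, so not peanut-free — out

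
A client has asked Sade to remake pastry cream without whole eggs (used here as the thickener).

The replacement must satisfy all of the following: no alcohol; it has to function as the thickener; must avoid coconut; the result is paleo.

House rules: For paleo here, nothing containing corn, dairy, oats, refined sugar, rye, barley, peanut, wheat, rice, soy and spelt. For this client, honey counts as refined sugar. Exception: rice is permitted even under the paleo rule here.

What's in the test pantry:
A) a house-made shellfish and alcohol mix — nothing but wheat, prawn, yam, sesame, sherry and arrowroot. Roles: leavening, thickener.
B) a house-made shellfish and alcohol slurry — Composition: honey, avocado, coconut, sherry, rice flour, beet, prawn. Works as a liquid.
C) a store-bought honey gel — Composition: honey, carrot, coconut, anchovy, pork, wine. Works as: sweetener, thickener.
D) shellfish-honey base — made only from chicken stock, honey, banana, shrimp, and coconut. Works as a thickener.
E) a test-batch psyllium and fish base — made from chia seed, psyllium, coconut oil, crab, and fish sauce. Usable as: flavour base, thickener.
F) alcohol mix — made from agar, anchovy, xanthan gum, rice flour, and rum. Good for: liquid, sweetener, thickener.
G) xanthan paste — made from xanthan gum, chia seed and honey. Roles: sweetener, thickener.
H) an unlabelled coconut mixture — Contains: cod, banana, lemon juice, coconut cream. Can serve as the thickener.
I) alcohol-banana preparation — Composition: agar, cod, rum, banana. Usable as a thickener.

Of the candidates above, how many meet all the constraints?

A: has wheat, so not paleo; has sherry, so not alcohol-free — out
B: not usable as a thickener; has honey, so not paleo (and 2 more) — reject
C: has honey, so not paleo; has coconut, so not coconut-free (and 1 more) — reject
D: has honey, so not paleo; has coconut, so not coconut-free — no
E: has coconut oil, so not coconut-free — reject
F: has rum, so not alcohol-free — out
G: has honey, so not paleo — out
H: has coconut cream, so not coconut-free — out
I: has rum, so not alcohol-free — no

0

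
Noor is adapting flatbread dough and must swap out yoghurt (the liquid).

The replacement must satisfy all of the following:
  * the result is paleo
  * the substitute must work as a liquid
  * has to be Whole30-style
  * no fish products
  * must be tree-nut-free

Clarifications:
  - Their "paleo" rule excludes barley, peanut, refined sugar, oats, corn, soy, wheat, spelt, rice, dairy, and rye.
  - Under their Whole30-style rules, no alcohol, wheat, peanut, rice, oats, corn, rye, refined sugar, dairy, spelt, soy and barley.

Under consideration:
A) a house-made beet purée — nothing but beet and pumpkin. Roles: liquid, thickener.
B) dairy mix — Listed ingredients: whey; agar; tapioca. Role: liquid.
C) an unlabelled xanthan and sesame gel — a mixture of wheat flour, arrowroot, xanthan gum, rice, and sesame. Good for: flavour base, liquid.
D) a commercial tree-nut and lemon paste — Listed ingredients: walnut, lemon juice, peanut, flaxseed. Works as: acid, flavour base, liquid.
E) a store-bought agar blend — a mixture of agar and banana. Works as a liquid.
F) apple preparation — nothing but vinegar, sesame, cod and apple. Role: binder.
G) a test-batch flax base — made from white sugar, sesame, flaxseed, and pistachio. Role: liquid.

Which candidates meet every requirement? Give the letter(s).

A, E

A: only pumpkin and beet; none excluded — valid
B: has whey, so not paleo; has whey, so not Whole30-style — no
C: has rice, so not paleo; has rice, so not Whole30-style — reject
D: has peanut, so not paleo; has peanut, so not Whole30-style (and 1 more) — no
E: no fish, paleo — keep
F: not usable as a liquid; has cod, so not fish-free — out
G: has white sugar, so not paleo; has white sugar, so not Whole30-style (and 1 more) — no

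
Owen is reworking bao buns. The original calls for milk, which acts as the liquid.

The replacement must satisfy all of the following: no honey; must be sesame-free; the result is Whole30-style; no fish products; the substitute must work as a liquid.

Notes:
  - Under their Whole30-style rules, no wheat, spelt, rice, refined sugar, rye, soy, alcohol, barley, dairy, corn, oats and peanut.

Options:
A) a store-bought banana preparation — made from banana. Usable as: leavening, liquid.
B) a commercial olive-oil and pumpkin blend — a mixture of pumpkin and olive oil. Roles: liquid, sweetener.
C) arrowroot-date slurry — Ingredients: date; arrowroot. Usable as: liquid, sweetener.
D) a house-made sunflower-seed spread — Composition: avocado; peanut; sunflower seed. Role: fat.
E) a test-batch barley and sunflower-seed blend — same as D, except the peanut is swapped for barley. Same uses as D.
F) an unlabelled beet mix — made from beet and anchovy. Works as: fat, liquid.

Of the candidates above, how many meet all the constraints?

A: works as a liquid, no honey, no fish — valid
B: works as a liquid, Whole30-style, no sesame — valid
C: works as a liquid, no sesame, no honey — valid
D: not usable as a liquid; has peanut, so not Whole30-style — reject
E: not usable as a liquid; has barley, so not Whole30-style — reject
F: has anchovy, so not fish-free — no

3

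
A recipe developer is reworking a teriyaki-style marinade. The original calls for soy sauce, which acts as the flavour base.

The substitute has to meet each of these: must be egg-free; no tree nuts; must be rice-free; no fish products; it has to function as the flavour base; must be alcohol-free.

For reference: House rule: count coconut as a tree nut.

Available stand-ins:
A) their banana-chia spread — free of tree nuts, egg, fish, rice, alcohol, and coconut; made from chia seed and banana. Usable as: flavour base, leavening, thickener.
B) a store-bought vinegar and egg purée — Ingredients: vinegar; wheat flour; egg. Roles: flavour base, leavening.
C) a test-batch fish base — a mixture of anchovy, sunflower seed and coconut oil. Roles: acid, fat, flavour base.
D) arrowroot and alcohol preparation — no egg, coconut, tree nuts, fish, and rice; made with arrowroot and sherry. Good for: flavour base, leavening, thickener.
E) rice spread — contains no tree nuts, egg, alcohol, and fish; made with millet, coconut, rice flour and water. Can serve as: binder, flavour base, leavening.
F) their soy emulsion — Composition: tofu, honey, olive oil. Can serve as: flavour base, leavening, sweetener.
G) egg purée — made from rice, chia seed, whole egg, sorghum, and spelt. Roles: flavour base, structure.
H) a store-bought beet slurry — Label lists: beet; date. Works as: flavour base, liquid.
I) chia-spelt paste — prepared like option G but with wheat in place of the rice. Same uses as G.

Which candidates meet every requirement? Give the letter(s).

A: no alcohol, no fish — keep
B: has egg, so not egg-free — no
C: has anchovy, so not fish-free; has coconut oil, so not tree-nut-free — out
D: has sherry, so not alcohol-free — no
E: has coconut, so not tree-nut-free; has rice flour, so not rice-free — no
F: only honey, tofu and olive oil; none excluded — valid
G: has whole egg, so not egg-free; has rice, so not rice-free — reject
H: every rule checks out — valid
I: has whole egg, so not egg-free — out

A, F, H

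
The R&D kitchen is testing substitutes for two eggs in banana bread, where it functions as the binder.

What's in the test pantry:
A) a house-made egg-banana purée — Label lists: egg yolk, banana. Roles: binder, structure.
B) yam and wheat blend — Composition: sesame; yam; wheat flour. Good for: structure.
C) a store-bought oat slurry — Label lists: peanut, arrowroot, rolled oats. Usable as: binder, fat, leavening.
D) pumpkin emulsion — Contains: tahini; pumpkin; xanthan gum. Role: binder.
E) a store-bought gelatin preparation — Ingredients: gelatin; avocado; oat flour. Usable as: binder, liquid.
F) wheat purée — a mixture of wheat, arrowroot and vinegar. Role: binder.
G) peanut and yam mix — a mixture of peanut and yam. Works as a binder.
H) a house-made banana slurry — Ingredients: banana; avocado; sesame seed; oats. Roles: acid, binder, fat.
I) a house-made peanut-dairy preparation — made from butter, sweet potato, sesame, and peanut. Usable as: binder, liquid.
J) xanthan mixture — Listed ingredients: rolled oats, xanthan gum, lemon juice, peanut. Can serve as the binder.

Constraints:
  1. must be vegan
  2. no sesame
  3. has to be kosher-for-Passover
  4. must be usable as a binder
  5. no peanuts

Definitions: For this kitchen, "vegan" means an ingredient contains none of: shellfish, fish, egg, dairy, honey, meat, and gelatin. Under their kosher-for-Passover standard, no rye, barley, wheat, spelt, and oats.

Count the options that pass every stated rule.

A: has egg yolk, so not vegan — out
B: not usable as a binder; has wheat flour, so not kosher-for-Passover (and 1 more) — out
C: has rolled oats, so not kosher-for-Passover; has peanut, so not peanut-free — no
D: has tahini, so not sesame-free — reject
E: has gelatin, so not vegan; has oat flour, so not kosher-for-Passover — out
F: has wheat, so not kosher-for-Passover — out
G: has peanut, so not peanut-free — no
H: has oats, so not kosher-for-Passover; has sesame seed, so not sesame-free — out
I: has butter, so not vegan; has peanut, so not peanut-free (and 1 more) — no
J: has rolled oats, so not kosher-for-Passover; has peanut, so not peanut-free — reject

0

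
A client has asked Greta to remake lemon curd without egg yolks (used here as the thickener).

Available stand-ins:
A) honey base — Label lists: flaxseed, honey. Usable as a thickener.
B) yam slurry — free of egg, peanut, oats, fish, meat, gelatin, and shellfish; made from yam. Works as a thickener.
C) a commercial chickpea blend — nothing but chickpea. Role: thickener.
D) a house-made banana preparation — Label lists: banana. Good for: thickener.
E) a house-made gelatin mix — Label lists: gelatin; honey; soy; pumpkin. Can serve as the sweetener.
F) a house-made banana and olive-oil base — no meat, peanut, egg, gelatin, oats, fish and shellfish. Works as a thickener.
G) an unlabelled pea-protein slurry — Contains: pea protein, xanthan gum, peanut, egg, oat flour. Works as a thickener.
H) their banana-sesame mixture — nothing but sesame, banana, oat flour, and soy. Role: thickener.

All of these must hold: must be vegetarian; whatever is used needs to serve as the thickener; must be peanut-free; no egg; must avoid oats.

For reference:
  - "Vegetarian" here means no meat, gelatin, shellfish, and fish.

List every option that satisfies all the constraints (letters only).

A: nothing on the exclusion list — OK
B: all constraints satisfied — OK
C: only chickpea; none excluded — keep
D: every rule checks out — keep
E: not usable as a thickener; has gelatin, so not vegetarian — reject
F: nothing on the exclusion list — keep
G: has peanut, so not peanut-free; has oat flour, so not oat-free (and 1 more) — no
H: has oat flour, so not oat-free — reject

A, B, C, D, F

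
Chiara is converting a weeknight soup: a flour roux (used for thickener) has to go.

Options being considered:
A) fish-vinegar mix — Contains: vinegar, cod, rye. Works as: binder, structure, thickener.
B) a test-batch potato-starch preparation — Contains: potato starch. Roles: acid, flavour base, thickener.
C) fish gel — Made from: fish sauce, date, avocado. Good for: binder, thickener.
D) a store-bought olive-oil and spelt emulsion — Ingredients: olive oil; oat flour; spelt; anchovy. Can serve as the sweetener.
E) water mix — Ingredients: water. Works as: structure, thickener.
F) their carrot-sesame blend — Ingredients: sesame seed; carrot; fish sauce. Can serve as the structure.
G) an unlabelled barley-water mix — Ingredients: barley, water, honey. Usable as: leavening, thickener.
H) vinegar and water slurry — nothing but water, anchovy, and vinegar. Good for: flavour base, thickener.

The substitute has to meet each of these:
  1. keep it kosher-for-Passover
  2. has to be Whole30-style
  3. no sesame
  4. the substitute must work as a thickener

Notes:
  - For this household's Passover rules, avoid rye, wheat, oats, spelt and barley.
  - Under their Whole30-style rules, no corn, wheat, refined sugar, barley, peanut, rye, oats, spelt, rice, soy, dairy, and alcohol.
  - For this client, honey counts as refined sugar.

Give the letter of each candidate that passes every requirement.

A: has rye, so not kosher-for-Passover; has rye, so not Whole30-style — out
B: works as a thickener, no sesame, Whole30-style — OK
C: no sesame, Whole30-style — OK
D: not usable as a thickener; has oat flour, so not kosher-for-Passover (and 1 more) — out
E: only water; none excluded — valid
F: not usable as a thickener; has sesame seed, so not sesame-free — no
G: has barley, so not kosher-for-Passover; has barley, so not Whole30-style — no
H: every rule checks out — keep

B, C, E, H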